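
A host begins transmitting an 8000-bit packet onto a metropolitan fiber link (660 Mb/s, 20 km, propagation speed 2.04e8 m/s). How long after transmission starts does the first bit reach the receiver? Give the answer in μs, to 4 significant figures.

First bit experiences only propagation delay: d/s = 20000/204000000 = 98.04 μs.

98.04 μs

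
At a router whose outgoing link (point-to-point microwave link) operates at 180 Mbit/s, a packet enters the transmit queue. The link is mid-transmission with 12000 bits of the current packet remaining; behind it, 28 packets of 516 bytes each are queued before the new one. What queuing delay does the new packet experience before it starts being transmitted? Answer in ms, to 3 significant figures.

0.709 ms

Each queued packet: L/R = 4128/180000000 = 0.0229333 ms.
28 queued → 0.642133 ms.
Plus remaining 12000 bits of current packet: 0.0666667 ms.
Queuing delay = 0.709 ms.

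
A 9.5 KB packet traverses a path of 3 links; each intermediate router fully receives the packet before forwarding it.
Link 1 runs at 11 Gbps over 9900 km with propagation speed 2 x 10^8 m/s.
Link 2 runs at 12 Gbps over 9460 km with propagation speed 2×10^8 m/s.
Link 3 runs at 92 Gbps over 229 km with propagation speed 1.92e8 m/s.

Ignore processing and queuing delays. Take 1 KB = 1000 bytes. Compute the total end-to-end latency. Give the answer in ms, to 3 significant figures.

L = 76000 bits.
Transmission delays (L/R per hop): 0.00690909, 0.00633333, 0.000826087 ms; sum = 0.0140685 ms.
Propagation delays (d/s per hop): 49.5, 47.3, 1.19271 ms; sum = 97.9927 ms.
End-to-end = 98.0 ms.

98.0 ms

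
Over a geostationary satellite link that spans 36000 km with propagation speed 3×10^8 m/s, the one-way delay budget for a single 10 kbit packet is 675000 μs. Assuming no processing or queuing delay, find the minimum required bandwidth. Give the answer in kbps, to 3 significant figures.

18.0 kbps

Propagation delay = 36000000 / 300000000 = 120000 μs.
Transmission budget = 675000 − 120000 = 555000 μs.
R ≥ L / t_tx = 10000 bits / 0.555 s = 18.0 kbps.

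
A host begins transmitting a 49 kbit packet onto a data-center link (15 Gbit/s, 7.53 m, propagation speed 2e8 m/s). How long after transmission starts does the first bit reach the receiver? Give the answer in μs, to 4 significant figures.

First bit experiences only propagation delay: d/s = 7.53/200000000 = 0.03765 μs.

0.03765 μs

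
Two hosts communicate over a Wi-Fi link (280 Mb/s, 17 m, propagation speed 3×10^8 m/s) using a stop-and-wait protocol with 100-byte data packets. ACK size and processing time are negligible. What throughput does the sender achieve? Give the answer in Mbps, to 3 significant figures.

t_tx = L/R = 800/280000000 = 2.85714e-06 s.
t_prop = 17/300000000 = 5.66667e-08 s; RTT = 1.13333e-07 s.
Cycle = t_tx + RTT = 2.97048e-06 s.
Throughput = L / cycle = 800 / 2.97048e-06 = 269 Mbps.

269 Mbps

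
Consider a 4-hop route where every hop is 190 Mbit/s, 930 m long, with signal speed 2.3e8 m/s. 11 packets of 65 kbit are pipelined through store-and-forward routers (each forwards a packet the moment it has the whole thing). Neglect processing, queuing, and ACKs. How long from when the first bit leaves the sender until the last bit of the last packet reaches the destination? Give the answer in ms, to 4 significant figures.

Per-hop transmission t_tx = L/R = 65000/190000000 = 0.342105 ms.
Per-hop propagation t_prop = 930/2.3e+08 = 0.00404348 ms.
Pipeline fill: first packet needs 4·t_tx to clear all hops; remaining 10 packets each add one t_tx.
Total = (4+11-1)·t_tx + 4·t_prop = 14·0.342105 + 4·0.00404348 = 4.806 ms.

4.806 ms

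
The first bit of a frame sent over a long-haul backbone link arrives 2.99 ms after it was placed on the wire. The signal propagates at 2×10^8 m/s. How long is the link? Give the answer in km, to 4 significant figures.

598.0 km

d = s × t_prop = 200000000 × 0.00299 = 598.0 km.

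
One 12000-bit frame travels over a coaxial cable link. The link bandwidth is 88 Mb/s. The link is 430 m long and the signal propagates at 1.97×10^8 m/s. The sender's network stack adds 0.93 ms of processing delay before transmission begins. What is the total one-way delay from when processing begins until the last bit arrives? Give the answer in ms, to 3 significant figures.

Transmission delay = L/R = 12000 / 88000000 = 0.136364 ms.
Propagation delay = d/s = 430 m / 197000000 m/s = 0.00218274 ms.
Plus processing delay 0.93 ms = 0.93 ms.
Total = 1.07 ms.

1.07 ms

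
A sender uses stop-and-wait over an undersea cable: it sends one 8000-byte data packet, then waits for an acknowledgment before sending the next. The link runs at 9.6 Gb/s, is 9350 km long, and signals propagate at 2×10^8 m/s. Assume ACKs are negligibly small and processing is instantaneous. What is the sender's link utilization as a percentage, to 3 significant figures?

t_tx = L/R = 64000/9600000000 = 6.66667e-06 s.
t_prop = 9350000/200000000 = 0.04675 s; RTT = 0.0935 s.
Cycle = t_tx + RTT = 0.0935067 s.
Utilization = t_tx / cycle = 6.66667e-06/0.0935067 = 0.00713 %.

0.00713 %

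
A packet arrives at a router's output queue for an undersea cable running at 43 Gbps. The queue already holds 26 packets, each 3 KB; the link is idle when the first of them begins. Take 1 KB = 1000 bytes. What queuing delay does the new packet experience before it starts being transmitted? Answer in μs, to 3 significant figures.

14.5 μs

Each queued packet: L/R = 24000/43000000000 = 0.55814 μs.
26 queued → 14.5116 μs.
Queuing delay = 14.5 μs.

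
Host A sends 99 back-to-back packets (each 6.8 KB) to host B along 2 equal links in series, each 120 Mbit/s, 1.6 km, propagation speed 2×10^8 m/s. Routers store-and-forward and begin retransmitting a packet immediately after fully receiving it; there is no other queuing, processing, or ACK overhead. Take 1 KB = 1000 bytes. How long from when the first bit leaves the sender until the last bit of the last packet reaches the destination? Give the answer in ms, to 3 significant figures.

45.3 ms

Per-hop transmission t_tx = L/R = 54400/120000000 = 0.453333 ms.
Per-hop propagation t_prop = 1600/200000000 = 0.008 ms.
Pipeline fill: first packet needs 2·t_tx to clear all hops; remaining 98 packets each add one t_tx.
Total = (2+99-1)·t_tx + 2·t_prop = 100·0.453333 + 2·0.008 = 45.3 ms.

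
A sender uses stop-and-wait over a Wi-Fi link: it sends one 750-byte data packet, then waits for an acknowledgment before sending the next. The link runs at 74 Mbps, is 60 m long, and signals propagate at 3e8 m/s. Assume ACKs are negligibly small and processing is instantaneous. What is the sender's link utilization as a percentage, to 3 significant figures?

t_tx = L/R = 6000/74000000 = 8.10811e-05 s.
t_prop = 60/300000000 = 2e-07 s; RTT = 4e-07 s.
Cycle = t_tx + RTT = 8.14811e-05 s.
Utilization = t_tx / cycle = 8.10811e-05/8.14811e-05 = 99.5 %.

99.5 %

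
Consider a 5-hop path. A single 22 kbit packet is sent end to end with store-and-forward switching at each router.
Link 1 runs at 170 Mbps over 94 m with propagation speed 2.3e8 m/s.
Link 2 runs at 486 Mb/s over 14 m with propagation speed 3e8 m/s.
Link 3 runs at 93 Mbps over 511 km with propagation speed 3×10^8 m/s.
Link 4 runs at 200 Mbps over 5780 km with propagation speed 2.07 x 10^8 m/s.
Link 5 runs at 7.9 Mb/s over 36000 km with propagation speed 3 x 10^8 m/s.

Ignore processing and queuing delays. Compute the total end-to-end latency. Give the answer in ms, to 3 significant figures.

L = 22000 bits.
Transmission delays (L/R per hop): 0.129412, 0.0452675, 0.236559, 0.11, 2.78481 ms; sum = 3.30605 ms.
Propagation delays (d/s per hop): 0.000408696, 4.66667e-05, 1.70333, 27.9227, 120 ms; sum = 149.626 ms.
End-to-end = 153 ms.

153 ms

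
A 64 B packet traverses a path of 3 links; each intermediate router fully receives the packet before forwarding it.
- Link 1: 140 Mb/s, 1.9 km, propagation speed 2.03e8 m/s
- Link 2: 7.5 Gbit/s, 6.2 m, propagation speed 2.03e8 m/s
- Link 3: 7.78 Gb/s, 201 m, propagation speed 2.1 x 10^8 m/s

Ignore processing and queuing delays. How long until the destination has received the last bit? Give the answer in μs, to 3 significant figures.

L = 64 × 8 = 512 bits.
Transmission delays (L/R per hop): 3.65714, 0.0682667, 0.0658098 μs; sum = 3.79122 μs.
Propagation delays (d/s per hop): 9.35961, 0.0305419, 0.957143 μs; sum = 10.3473 μs.
End-to-end = 14.1 μs.

14.1 μs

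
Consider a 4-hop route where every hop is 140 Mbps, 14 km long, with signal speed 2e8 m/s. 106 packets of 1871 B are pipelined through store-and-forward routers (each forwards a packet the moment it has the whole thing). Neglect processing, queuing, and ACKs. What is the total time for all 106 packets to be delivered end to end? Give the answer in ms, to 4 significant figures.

Per-hop transmission t_tx = L/R = 14968/140000000 = 0.106914 ms.
Per-hop propagation t_prop = 14000/200000000 = 0.07 ms.
Pipeline fill: first packet needs 4·t_tx to clear all hops; remaining 105 packets each add one t_tx.
Total = (4+106-1)·t_tx + 4·t_prop = 109·0.106914 + 4·0.07 = 11.93 ms.

11.93 ms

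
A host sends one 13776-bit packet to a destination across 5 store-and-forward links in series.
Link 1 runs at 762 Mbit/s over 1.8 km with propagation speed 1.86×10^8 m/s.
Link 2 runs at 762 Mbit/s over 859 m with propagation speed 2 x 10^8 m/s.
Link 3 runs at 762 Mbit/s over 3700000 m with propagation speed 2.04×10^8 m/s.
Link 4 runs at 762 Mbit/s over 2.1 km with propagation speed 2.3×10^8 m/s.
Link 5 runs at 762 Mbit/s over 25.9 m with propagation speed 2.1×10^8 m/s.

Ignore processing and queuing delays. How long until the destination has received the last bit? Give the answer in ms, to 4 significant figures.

18.25 ms

Transmission delay per hop = L/R = 13776/762000000 = 0.0180787 ms; 5 hops → 0.0903937 ms.
Propagation delays (d/s per hop): 0.00967742, 0.004295, 18.1373, 0.00913043, 0.000123333 ms; sum = 18.1605 ms.
End-to-end = 18.25 ms.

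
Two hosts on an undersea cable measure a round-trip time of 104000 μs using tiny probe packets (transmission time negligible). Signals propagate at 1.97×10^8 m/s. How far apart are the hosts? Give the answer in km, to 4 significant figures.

One-way propagation = RTT/2 = 52000 μs.
d = s × t = 197000000 × 0.052 = 10240 km.

10240 km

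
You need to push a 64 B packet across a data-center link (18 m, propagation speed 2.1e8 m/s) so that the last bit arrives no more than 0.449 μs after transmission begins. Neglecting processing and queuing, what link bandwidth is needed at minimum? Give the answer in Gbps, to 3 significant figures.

1.41 Gbps

L = 512 bits.
Propagation delay = 18 / 210000000 = 0.0857143 μs.
Transmission budget = 0.449 − 0.0857143 = 0.363286 μs.
R ≥ L / t_tx = 512 bits / 3.63286e-07 s = 1.41 Gbps.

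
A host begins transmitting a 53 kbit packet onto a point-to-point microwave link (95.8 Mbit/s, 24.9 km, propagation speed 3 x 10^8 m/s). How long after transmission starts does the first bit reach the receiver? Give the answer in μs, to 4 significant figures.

First bit experiences only propagation delay: d/s = 24900/300000000 = 83.00 μs.

83.00 μs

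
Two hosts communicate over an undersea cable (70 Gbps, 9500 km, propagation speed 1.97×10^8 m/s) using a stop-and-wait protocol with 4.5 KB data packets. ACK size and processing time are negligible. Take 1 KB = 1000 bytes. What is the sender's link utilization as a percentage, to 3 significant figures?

t_tx = L/R = 36000/70000000000 = 5.14286e-07 s.
t_prop = 9500000/197000000 = 0.0482234 s; RTT = 0.0964467 s.
Cycle = t_tx + RTT = 0.0964472 s.
Utilization = t_tx / cycle = 5.14286e-07/0.0964472 = 0.000533 %.

0.000533 %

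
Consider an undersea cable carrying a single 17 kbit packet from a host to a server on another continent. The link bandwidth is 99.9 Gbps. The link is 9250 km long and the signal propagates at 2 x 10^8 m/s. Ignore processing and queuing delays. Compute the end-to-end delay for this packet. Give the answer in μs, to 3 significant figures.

L = 17000 bits.
Transmission delay = L/R = 17000 / 99900000000 = 0.17017 μs.
Propagation delay = d/s = 9250000 m / 200000000 m/s = 46250 μs.
Total = 46300 μs.

46300 μs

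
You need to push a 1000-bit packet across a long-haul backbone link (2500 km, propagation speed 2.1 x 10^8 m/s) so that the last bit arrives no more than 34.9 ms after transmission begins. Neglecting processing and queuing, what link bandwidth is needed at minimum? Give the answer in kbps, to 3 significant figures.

Propagation delay = 2500000 / 210000000 = 11.9048 ms.
Transmission budget = 34.9 − 11.9048 = 22.9952 ms.
R ≥ L / t_tx = 1000 bits / 0.0229952 s = 43.5 kbps.

43.5 kbps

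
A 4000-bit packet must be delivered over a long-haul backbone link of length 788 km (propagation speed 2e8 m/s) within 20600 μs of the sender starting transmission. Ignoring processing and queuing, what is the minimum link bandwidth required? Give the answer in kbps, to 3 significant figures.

240 kbps

Propagation delay = 788000 / 200000000 = 3940 μs.
Transmission budget = 20600 − 3940 = 16660 μs.
R ≥ L / t_tx = 4000 bits / 0.01666 s = 240 kbps.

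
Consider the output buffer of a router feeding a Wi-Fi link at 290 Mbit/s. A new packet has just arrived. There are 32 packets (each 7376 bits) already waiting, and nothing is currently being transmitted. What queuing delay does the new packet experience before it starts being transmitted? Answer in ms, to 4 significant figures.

Each queued packet: L/R = 7376/290000000 = 0.0254345 ms.
32 queued → 0.813903 ms.
Queuing delay = 0.8139 ms.

0.8139 ms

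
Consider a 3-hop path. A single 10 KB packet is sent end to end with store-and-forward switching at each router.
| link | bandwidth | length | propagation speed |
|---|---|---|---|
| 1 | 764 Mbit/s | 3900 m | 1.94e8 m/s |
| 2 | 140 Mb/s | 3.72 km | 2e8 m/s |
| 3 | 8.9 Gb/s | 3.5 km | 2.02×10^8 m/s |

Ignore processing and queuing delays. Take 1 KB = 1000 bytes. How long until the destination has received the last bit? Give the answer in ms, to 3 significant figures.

0.741 ms

L = 80000 bits.
Transmission delays (L/R per hop): 0.104712, 0.571429, 0.00898876 ms; sum = 0.685129 ms.
Propagation delays (d/s per hop): 0.0201031, 0.0186, 0.0173267 ms; sum = 0.0560298 ms.
End-to-end = 0.741 ms.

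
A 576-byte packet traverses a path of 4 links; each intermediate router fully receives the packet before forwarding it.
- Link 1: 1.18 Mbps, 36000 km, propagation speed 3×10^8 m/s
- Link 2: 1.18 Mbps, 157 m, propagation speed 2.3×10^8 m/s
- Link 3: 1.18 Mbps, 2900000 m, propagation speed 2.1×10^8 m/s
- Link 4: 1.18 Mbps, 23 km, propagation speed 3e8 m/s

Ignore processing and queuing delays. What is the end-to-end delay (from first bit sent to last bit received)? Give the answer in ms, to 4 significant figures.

L = 576 × 8 = 4608 bits.
Transmission delay per hop = L/R = 4608/1180000 = 3.90508 ms; 4 hops → 15.6203 ms.
Propagation delays (d/s per hop): 120, 0.000682609, 13.8095, 0.0766667 ms; sum = 133.887 ms.
End-to-end = 149.5 ms.

149.5 ms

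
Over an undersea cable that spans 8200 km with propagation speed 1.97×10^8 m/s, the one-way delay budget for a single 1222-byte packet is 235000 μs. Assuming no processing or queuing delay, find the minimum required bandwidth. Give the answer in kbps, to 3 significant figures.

50.6 kbps

L = 9776 bits.
Propagation delay = 8200000 / 197000000 = 41624.4 μs.
Transmission budget = 235000 − 41624.4 = 193376 μs.
R ≥ L / t_tx = 9776 bits / 0.193376 s = 50.6 kbps.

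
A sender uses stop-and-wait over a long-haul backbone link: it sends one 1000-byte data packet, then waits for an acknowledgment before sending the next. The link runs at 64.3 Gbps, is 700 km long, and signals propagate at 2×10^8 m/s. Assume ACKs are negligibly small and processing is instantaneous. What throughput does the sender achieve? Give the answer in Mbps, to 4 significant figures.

1.143 Mbps

t_tx = L/R = 8000/64300000000 = 1.24417e-07 s.
t_prop = 700000/200000000 = 0.0035 s; RTT = 0.007 s.
Cycle = t_tx + RTT = 0.00700012 s.
Throughput = L / cycle = 8000 / 0.00700012 = 1.143 Mbps.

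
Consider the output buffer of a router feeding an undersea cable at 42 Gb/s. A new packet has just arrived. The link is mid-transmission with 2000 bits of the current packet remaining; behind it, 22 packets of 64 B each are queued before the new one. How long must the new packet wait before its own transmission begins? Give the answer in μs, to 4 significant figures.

Each queued packet: L/R = 512/42000000000 = 0.0121905 μs.
22 queued → 0.26819 μs.
Plus remaining 2000 bits of current packet: 0.047619 μs.
Queuing delay = 0.3158 μs.

0.3158 μs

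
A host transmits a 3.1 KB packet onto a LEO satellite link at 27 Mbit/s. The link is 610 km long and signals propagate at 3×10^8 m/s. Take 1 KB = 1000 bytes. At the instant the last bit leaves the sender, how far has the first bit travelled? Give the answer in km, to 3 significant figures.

276 km

t_tx = L/R = 24800/27000000 = 0.000918519 s.
Distance = s × t_tx = 300000000 × 0.000918519 = 276 km.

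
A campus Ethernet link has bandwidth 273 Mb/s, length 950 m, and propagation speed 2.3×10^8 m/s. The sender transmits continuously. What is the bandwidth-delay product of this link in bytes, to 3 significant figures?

141 bytes

Propagation delay = 950 / 2.3e+08 = 4.13043e-06 s.
BDP = R × t_prop = 273000000 × 4.13043e-06 = 1127.61 bits.
In bytes: 1127.61/8 = 141 bytes.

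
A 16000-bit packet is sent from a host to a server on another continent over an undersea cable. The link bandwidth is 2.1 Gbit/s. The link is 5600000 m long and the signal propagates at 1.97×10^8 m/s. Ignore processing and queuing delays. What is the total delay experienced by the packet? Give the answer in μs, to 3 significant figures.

Transmission delay = L/R = 16000 / 2100000000 = 7.61905 μs.
Propagation delay = d/s = 5600000 m / 197000000 m/s = 28426.4 μs.
Total = 28400 μs.

28400 μs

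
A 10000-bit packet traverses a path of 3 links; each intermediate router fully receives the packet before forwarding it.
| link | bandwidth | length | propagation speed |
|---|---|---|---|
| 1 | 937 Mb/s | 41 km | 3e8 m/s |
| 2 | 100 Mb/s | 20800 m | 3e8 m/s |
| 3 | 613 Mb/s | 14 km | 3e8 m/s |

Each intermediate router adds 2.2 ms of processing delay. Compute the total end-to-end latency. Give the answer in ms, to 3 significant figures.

4.78 ms

Transmission delays (L/R per hop): 0.0106724, 0.1, 0.0163132 ms; sum = 0.126986 ms.
Propagation delays (d/s per hop): 0.136667, 0.0693333, 0.0466667 ms; sum = 0.252667 ms.
Processing at 2 router(s): 2 × 2.2 ms = 4.4 ms.
End-to-end = 4.78 ms.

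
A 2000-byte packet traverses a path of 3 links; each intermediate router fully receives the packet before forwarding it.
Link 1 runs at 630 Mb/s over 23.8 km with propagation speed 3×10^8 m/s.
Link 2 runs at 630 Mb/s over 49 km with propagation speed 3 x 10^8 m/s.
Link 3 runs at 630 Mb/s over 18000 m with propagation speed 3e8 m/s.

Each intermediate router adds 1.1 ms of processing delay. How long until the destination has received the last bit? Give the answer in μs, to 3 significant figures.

L = 2000 × 8 = 16000 bits.
Transmission delay per hop = L/R = 16000/630000000 = 25.3968 μs; 3 hops → 76.1905 μs.
Propagation delays (d/s per hop): 79.3333, 163.333, 60 μs; sum = 302.667 μs.
Processing at 2 router(s): 2 × 1.1 ms = 2200 μs.
End-to-end = 2580 μs.

2580 μs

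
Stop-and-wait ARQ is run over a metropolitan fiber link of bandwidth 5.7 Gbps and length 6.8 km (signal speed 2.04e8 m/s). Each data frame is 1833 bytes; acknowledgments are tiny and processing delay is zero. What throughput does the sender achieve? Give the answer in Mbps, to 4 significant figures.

211.8 Mbps

t_tx = L/R = 14664/5700000000 = 2.57263e-06 s.
t_prop = 6800/204000000 = 3.33333e-05 s; RTT = 6.66667e-05 s.
Cycle = t_tx + RTT = 6.92393e-05 s.
Throughput = L / cycle = 14664 / 6.92393e-05 = 211.8 Mbps.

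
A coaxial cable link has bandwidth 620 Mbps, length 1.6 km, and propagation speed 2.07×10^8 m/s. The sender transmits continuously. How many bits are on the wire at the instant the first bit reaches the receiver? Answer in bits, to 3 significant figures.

4790 bits

Propagation delay = 1600 / 2.07e+08 = 7.72947e-06 s.
BDP = R × t_prop = 620000000 × 7.72947e-06 = 4792.27 bits.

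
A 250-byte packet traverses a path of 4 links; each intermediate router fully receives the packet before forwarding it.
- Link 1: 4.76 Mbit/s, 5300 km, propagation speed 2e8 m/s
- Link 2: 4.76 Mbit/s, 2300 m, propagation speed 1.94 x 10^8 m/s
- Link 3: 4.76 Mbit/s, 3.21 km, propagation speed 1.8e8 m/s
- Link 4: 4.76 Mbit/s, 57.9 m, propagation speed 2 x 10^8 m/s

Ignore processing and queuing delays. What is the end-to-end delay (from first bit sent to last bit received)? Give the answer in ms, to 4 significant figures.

28.21 ms

L = 250 × 8 = 2000 bits.
Transmission delay per hop = L/R = 2000/4760000 = 0.420168 ms; 4 hops → 1.68067 ms.
Propagation delays (d/s per hop): 26.5, 0.0118557, 0.0178333, 0.0002895 ms; sum = 26.53 ms.
End-to-end = 28.21 ms.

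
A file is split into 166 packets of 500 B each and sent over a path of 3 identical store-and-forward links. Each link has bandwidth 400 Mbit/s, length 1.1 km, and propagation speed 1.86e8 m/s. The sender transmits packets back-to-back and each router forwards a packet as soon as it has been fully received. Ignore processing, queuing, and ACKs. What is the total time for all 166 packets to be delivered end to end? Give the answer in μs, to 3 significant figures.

1700 μs

Per-hop transmission t_tx = L/R = 4000/400000000 = 10 μs.
Per-hop propagation t_prop = 1100/186000000 = 5.91398 μs.
Pipeline fill: first packet needs 3·t_tx to clear all hops; remaining 165 packets each add one t_tx.
Total = (3+166-1)·t_tx + 3·t_prop = 168·10 + 3·5.91398 = 1700 μs.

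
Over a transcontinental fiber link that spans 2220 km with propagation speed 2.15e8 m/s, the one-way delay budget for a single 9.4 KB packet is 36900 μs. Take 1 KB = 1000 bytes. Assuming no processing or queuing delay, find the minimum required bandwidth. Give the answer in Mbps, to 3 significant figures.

2.83 Mbps

L = 75200 bits.
Propagation delay = 2220000 / 215000000 = 10325.6 μs.
Transmission budget = 36900 − 10325.6 = 26574.4 μs.
R ≥ L / t_tx = 75200 bits / 0.0265744 s = 2.83 Mbps.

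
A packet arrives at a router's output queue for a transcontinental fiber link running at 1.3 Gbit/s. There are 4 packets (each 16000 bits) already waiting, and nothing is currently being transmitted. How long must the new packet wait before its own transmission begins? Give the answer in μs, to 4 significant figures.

Each queued packet: L/R = 16000/1300000000 = 12.3077 μs.
4 queued → 49.2308 μs.
Queuing delay = 49.23 μs.

49.23 μs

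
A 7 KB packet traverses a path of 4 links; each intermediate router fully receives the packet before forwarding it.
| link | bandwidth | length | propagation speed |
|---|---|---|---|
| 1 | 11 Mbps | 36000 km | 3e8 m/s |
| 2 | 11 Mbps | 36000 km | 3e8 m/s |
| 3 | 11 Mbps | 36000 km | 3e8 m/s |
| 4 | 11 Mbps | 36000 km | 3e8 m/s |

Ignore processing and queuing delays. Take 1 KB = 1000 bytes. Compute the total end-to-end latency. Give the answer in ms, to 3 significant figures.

L = 56000 bits.
Transmission delay per hop = L/R = 56000/11000000 = 5.09091 ms; 4 hops → 20.3636 ms.
Propagation delays (d/s per hop): 120, 120, 120, 120 ms; sum = 480 ms.
End-to-end = 500 ms.

500 ms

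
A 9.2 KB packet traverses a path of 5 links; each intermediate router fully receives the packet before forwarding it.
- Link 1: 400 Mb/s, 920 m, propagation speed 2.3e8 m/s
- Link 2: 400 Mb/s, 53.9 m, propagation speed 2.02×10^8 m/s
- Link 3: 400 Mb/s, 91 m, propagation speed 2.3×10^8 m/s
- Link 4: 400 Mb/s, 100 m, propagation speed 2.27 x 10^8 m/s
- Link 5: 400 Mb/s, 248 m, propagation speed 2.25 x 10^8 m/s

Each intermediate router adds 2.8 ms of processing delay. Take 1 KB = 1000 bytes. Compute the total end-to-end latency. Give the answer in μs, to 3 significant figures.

12100 μs

L = 73600 bits.
Transmission delay per hop = L/R = 73600/400000000 = 184 μs; 5 hops → 920 μs.
Propagation delays (d/s per hop): 4, 0.266832, 0.395652, 0.440529, 1.10222 μs; sum = 6.20523 μs.
Processing at 4 router(s): 4 × 2.8 ms = 11200 μs.
End-to-end = 12100 μs.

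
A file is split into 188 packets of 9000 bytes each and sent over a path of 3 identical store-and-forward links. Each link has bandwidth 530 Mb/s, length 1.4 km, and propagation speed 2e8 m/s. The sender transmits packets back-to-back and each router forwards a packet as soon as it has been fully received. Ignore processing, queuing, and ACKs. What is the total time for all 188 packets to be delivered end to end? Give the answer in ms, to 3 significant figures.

25.8 ms

Per-hop transmission t_tx = L/R = 72000/530000000 = 0.135849 ms.
Per-hop propagation t_prop = 1400/200000000 = 0.007 ms.
Pipeline fill: first packet needs 3·t_tx to clear all hops; remaining 187 packets each add one t_tx.
Total = (3+188-1)·t_tx + 3·t_prop = 190·0.135849 + 3·0.007 = 25.8 ms.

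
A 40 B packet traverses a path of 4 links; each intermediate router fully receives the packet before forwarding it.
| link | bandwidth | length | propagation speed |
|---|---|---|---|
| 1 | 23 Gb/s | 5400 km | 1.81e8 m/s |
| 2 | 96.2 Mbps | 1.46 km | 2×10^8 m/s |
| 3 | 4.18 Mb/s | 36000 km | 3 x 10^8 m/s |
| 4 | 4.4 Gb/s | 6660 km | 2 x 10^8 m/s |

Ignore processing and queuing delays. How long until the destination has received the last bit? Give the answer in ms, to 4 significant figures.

183.2 ms

L = 40 × 8 = 320 bits.
Transmission delays (L/R per hop): 1.3913e-05, 0.0033264, 0.076555, 7.27273e-05 ms; sum = 0.0799681 ms.
Propagation delays (d/s per hop): 29.8343, 0.0073, 120, 33.3 ms; sum = 183.142 ms.
End-to-end = 183.2 ms.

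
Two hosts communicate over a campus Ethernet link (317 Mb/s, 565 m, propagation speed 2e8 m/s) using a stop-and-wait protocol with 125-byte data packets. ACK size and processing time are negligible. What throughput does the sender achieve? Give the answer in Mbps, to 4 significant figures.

t_tx = L/R = 1000/317000000 = 3.15457e-06 s.
t_prop = 565/200000000 = 2.825e-06 s; RTT = 5.65e-06 s.
Cycle = t_tx + RTT = 8.80457e-06 s.
Throughput = L / cycle = 1000 / 8.80457e-06 = 113.6 Mbps.

113.6 Mbps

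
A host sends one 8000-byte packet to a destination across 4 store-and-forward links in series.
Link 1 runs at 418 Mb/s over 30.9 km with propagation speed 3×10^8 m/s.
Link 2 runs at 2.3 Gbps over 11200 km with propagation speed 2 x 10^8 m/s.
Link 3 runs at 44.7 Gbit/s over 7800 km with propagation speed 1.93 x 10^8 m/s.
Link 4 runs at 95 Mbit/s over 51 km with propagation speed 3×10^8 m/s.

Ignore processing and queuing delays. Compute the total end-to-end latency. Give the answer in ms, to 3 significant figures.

L = 8000 × 8 = 64000 bits.
Transmission delays (L/R per hop): 0.15311, 0.0278261, 0.00143177, 0.673684 ms; sum = 0.856052 ms.
Propagation delays (d/s per hop): 0.103, 56, 40.4145, 0.17 ms; sum = 96.6875 ms.
End-to-end = 97.5 ms.

97.5 ms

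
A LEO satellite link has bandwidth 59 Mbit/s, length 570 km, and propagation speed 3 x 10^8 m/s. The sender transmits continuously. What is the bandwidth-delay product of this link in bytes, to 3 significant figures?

14000 bytes

Propagation delay = 570000 / 300000000 = 0.0019 s.
BDP = R × t_prop = 59000000 × 0.0019 = 112100 bits.
In bytes: 112100/8 = 14000 bytes.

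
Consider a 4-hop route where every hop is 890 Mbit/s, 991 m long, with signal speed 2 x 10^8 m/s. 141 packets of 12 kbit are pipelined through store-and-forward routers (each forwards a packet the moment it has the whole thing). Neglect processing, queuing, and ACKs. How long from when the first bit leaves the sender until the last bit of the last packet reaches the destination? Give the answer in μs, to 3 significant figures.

Per-hop transmission t_tx = L/R = 12000/890000000 = 13.4831 μs.
Per-hop propagation t_prop = 991/200000000 = 4.955 μs.
Pipeline fill: first packet needs 4·t_tx to clear all hops; remaining 140 packets each add one t_tx.
Total = (4+141-1)·t_tx + 4·t_prop = 144·13.4831 + 4·4.955 = 1960 μs.

1960 μs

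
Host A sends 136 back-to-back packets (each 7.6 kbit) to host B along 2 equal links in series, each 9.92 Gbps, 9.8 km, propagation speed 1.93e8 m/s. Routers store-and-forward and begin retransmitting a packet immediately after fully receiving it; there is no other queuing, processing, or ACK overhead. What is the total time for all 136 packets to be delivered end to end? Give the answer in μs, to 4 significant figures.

Per-hop transmission t_tx = L/R = 7600/9920000000 = 0.766129 μs.
Per-hop propagation t_prop = 9800/193000000 = 50.7772 μs.
Pipeline fill: first packet needs 2·t_tx to clear all hops; remaining 135 packets each add one t_tx.
Total = (2+136-1)·t_tx + 2·t_prop = 137·0.766129 + 2·50.7772 = 206.5 μs.

206.5 μs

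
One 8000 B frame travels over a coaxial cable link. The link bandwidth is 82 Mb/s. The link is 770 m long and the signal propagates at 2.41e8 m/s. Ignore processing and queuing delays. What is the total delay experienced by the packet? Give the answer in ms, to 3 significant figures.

0.784 ms

L = 8000 × 8 = 64000 bits.
Transmission delay = L/R = 64000 / 82000000 = 0.780488 ms.
Propagation delay = d/s = 770 m / 241000000 m/s = 0.00319502 ms.
Total = 0.784 ms.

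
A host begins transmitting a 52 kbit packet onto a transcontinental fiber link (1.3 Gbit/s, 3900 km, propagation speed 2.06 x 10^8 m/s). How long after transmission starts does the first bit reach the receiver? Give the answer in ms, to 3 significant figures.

First bit experiences only propagation delay: d/s = 3900000/206000000 = 18.9 ms.

18.9 ms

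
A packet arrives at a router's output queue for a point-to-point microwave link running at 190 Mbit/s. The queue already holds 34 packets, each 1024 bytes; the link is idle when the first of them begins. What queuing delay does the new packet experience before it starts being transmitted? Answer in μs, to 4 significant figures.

1466 μs

Each queued packet: L/R = 8192/190000000 = 43.1158 μs.
34 queued → 1465.94 μs.
Queuing delay = 1466 μs.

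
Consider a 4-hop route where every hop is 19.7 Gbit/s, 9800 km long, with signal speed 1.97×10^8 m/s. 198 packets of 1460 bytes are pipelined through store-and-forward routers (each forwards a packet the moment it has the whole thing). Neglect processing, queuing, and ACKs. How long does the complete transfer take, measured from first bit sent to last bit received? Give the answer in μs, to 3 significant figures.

199000 μs

Per-hop transmission t_tx = L/R = 11680/19700000000 = 0.592893 μs.
Per-hop propagation t_prop = 9800000/197000000 = 49746.2 μs.
Pipeline fill: first packet needs 4·t_tx to clear all hops; remaining 197 packets each add one t_tx.
Total = (4+198-1)·t_tx + 4·t_prop = 201·0.592893 + 4·49746.2 = 199000 μs.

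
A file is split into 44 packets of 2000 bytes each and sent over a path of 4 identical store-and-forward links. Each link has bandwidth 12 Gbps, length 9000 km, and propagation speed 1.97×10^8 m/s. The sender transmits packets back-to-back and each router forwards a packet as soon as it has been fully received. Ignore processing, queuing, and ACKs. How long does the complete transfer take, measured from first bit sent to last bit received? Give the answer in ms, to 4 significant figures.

182.8 ms

Per-hop transmission t_tx = L/R = 16000/12000000000 = 0.00133333 ms.
Per-hop propagation t_prop = 9000000/197000000 = 45.6853 ms.
Pipeline fill: first packet needs 4·t_tx to clear all hops; remaining 43 packets each add one t_tx.
Total = (4+44-1)·t_tx + 4·t_prop = 47·0.00133333 + 4·45.6853 = 182.8 ms.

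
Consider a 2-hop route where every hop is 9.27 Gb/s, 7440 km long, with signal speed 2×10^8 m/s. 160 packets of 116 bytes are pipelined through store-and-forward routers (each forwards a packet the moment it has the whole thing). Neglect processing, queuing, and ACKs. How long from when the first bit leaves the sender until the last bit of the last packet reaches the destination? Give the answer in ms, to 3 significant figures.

74.4 ms

Per-hop transmission t_tx = L/R = 928/9270000000 = 0.000100108 ms.
Per-hop propagation t_prop = 7440000/200000000 = 37.2 ms.
Pipeline fill: first packet needs 2·t_tx to clear all hops; remaining 159 packets each add one t_tx.
Total = (2+160-1)·t_tx + 2·t_prop = 161·0.000100108 + 2·37.2 = 74.4 ms.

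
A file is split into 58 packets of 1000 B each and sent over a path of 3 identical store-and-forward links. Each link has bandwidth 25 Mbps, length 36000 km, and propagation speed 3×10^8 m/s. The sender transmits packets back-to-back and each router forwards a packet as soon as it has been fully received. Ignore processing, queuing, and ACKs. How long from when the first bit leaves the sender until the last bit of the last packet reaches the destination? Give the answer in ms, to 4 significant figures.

Per-hop transmission t_tx = L/R = 8000/25000000 = 0.32 ms.
Per-hop propagation t_prop = 36000000/300000000 = 120 ms.
Pipeline fill: first packet needs 3·t_tx to clear all hops; remaining 57 packets each add one t_tx.
Total = (3+58-1)·t_tx + 3·t_prop = 60·0.32 + 3·120 = 379.2 ms.

379.2 ms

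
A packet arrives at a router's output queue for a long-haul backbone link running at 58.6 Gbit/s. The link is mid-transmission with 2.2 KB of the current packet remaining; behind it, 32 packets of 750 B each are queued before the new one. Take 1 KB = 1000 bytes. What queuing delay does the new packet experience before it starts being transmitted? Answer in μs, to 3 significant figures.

Each queued packet: L/R = 6000/58600000000 = 0.102389 μs.
32 queued → 3.27645 μs.
Plus remaining 17600 bits of current packet: 0.300341 μs.
Queuing delay = 3.58 μs.

3.58 μs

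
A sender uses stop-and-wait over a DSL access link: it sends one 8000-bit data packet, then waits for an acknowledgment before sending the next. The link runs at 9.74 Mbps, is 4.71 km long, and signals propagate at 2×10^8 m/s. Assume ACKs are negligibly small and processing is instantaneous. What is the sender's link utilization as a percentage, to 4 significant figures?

t_tx = L/R = 8000/9740000 = 0.000821355 s.
t_prop = 4710/200000000 = 2.355e-05 s; RTT = 4.71e-05 s.
Cycle = t_tx + RTT = 0.000868455 s.
Utilization = t_tx / cycle = 0.000821355/0.000868455 = 94.58 %.

94.58 %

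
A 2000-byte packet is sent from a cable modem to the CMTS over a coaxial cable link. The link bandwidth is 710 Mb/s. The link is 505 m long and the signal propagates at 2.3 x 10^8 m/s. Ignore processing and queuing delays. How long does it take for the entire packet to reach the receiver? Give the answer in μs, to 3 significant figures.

L = 2000 × 8 = 16000 bits.
Transmission delay = L/R = 16000 / 710000000 = 22.5352 μs.
Propagation delay = d/s = 505 m / 2.3e+08 m/s = 2.19565 μs.
Total = 24.7 μs.

24.7 μs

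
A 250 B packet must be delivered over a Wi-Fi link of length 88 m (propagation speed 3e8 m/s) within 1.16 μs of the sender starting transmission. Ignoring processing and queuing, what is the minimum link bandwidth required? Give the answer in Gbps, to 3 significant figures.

L = 2000 bits.
Propagation delay = 88 / 300000000 = 0.293333 μs.
Transmission budget = 1.16 − 0.293333 = 0.866667 μs.
R ≥ L / t_tx = 2000 bits / 8.66667e-07 s = 2.31 Gbps.

2.31 Gbps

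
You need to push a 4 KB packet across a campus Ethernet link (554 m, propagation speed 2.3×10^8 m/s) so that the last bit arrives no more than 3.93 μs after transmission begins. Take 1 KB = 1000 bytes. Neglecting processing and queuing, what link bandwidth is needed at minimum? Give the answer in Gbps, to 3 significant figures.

L = 32000 bits.
Propagation delay = 554 / 2.3e+08 = 2.4087 μs.
Transmission budget = 3.93 − 2.4087 = 1.5213 μs.
R ≥ L / t_tx = 32000 bits / 1.5213e-06 s = 21.0 Gbps.

21.0 Gbps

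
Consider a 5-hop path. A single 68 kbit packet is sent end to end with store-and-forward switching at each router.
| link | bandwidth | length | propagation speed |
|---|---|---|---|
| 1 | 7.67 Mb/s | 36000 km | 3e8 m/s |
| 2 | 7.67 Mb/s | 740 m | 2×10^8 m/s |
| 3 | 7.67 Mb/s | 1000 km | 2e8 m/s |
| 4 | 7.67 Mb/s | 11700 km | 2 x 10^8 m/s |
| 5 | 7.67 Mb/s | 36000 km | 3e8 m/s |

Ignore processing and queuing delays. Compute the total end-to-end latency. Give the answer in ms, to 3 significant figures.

348 ms

L = 68000 bits.
Transmission delay per hop = L/R = 68000/7670000 = 8.86571 ms; 5 hops → 44.3286 ms.
Propagation delays (d/s per hop): 120, 0.0037, 5, 58.5, 120 ms; sum = 303.504 ms.
End-to-end = 348 ms.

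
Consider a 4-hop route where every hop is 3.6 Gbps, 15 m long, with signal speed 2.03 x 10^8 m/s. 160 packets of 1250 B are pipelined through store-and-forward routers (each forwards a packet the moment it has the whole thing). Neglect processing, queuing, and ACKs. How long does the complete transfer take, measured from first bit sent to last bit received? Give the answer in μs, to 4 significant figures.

Per-hop transmission t_tx = L/R = 10000/3600000000 = 2.77778 μs.
Per-hop propagation t_prop = 15/2.03e+08 = 0.0738916 μs.
Pipeline fill: first packet needs 4·t_tx to clear all hops; remaining 159 packets each add one t_tx.
Total = (4+160-1)·t_tx + 4·t_prop = 163·2.77778 + 4·0.0738916 = 453.1 μs.

453.1 μs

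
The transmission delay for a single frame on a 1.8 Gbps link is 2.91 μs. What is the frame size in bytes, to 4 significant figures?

L = R × t_tx = 1800000000 b/s × 2.91e-06 s = 5238 bits.
In bytes: 5238 / 8 = 654.8 bytes.

654.8 bytes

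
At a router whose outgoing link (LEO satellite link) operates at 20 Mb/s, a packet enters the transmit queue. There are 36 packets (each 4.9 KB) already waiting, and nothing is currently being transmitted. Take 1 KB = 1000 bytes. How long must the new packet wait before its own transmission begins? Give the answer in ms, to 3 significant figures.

70.6 ms

Each queued packet: L/R = 39200/20000000 = 1.96 ms.
36 queued → 70.56 ms.
Queuing delay = 70.6 ms.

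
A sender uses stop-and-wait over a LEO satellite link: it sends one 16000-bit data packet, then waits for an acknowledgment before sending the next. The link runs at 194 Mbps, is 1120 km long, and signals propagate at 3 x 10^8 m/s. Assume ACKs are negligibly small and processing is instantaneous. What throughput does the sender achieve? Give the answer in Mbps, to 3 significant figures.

2.12 Mbps

t_tx = L/R = 16000/194000000 = 8.24742e-05 s.
t_prop = 1120000/300000000 = 0.00373333 s; RTT = 0.00746667 s.
Cycle = t_tx + RTT = 0.00754914 s.
Throughput = L / cycle = 16000 / 0.00754914 = 2.12 Mbps.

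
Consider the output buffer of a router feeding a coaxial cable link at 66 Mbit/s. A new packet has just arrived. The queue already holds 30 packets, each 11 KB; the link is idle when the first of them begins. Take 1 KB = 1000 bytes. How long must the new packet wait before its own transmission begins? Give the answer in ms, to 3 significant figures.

Each queued packet: L/R = 88000/66000000 = 1.33333 ms.
30 queued → 40 ms.
Queuing delay = 40.0 ms.

40.0 ms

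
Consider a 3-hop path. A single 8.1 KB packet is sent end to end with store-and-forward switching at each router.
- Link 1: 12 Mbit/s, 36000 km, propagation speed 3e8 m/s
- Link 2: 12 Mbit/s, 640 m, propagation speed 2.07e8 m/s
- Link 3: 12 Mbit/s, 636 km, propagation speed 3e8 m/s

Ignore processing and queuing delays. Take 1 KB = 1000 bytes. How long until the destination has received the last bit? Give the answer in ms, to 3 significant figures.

L = 64800 bits.
Transmission delay per hop = L/R = 64800/12000000 = 5.4 ms; 3 hops → 16.2 ms.
Propagation delays (d/s per hop): 120, 0.00309179, 2.12 ms; sum = 122.123 ms.
End-to-end = 138 ms.

138 ms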